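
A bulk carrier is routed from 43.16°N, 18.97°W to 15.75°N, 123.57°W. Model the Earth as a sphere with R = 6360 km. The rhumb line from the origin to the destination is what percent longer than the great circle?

4.7%

Great circle: σ = 1.5621 rad → d_gc = Rσ = 9934.9 km
Rhumb: Δφ = -0.4784, Δλ = -1.8256, Δψ = -0.5582, q = Δφ/Δψ = 0.8570 → d_rh = R√(Δφ²+q²Δλ²) = 10404.9 km
Excess = (10404.9 − 9934.9) / 9934.9 = 470.0 / 9934.9 = 4.73% ≈ 4.7%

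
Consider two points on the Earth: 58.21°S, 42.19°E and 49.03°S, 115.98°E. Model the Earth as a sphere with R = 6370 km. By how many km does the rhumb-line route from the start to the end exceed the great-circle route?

Great circle: cos σ = sin φ₁ sin φ₂ + cos φ₁ cos φ₂ cos Δλ,  σ = 0.7404 rad → d_gc = 4716.3 km
Rhumb line: Δψ = +0.2715, q = Δφ/Δψ = 0.5902, d_rh = R√(Δφ²+q²Δλ²) = 4947.9 km
Excess = 4947.9 − 4716.3 = 231.6 ≈ 232 km

232 km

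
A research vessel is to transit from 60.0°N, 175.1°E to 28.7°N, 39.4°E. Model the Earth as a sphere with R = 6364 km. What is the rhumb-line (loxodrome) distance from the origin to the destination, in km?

Δψ = ln[tan(π/4+φ₂/2)/tan(π/4+φ₁/2)] = -0.7937;  Δφ = -0.5463 rad,  Δλ = -2.3684 rad
q = Δφ/Δψ = 0.6883
d = R·√(Δφ² + q²Δλ²) = 6364·1.71926 = 10941 km

10941 km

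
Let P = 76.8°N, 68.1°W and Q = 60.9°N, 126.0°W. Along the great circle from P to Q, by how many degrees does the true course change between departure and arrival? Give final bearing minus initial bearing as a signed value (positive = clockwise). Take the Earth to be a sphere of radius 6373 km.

At departure: θ₁ = atan2(sin Δλ cos φ₂, cos φ₁ sin φ₂ − sin φ₁ cos φ₂ cos Δλ) = 262.79°
At arrival: θ₂ = atan2(sin Δλ cos φ₁, −cos φ₂ sin φ₁ + sin φ₂ cos φ₁ cos Δλ) = 207.76°
Δθ = θ₂ − θ₁ = -55.0°

-55.0°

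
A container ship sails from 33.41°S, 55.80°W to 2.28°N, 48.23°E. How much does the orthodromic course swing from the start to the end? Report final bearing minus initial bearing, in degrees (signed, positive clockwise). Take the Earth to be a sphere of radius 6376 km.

-39.7°

Initial bearing θ₁ = atan2(sin Δλ cos φ₂, cos φ₁ sin φ₂ − sin φ₁ cos φ₂ cos Δλ) = 95.90°
Final bearing θ₂ = (initial bearing from the destination back to the start) + 180° = 56.20°
Δθ = θ₂ − θ₁ = -39.7°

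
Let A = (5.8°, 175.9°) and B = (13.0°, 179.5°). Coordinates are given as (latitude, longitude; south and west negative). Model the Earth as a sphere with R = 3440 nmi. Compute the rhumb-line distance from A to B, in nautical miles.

Δψ = ln[tan(π/4+φ₂/2)/tan(π/4+φ₁/2)] = +0.1275;  Δφ = +0.1257 rad,  Δλ = +0.0628 rad
q = Δφ/Δψ = 0.9859
d = R·√(Δφ² + q²Δλ²) = 3440·0.14010 = 482 nmi

482 nmi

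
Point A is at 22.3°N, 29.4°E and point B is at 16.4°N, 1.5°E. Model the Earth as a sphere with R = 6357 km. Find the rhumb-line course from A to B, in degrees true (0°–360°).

Δψ = ln[tan(π/4+φ₂/2)/tan(π/4+φ₁/2)] = -0.1092
Δλ = -0.4869 rad (taken the short way round)
course = atan2(Δλ, Δψ) = 257.36°

257.4°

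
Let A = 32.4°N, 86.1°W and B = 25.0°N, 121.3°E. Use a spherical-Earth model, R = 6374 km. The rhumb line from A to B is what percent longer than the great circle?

14.5%

Great circle: σ = 2.0408 rad → d_gc = Rσ = 13008.3 km
Rhumb: Δφ = -0.1292, Δλ = -2.6634, Δψ = -0.1474, q = Δφ/Δψ = 0.8762 → d_rh = R√(Δφ²+q²Δλ²) = 14896.9 km
Excess = (14896.9 − 13008.3) / 13008.3 = 1888.6 / 13008.3 = 14.52% ≈ 14.5%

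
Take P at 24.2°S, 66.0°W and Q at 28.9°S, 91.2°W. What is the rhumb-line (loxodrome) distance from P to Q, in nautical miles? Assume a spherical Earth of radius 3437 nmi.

1381 nmi

Δψ = ln[tan(π/4+φ₂/2)/tan(π/4+φ₁/2)] = -0.0917;  Δφ = -0.0820 rad,  Δλ = -0.4398 rad
q = Δφ/Δψ = 0.8942
d = R·√(Δφ² + q²Δλ²) = 3437·0.40174 = 1381 nmi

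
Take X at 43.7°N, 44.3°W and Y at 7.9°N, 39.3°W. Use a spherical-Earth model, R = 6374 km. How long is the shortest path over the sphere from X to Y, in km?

4012 km

cos σ = sin φ₁ sin φ₂ + cos φ₁ cos φ₂ cos Δλ
      = sin(43.70°)sin(7.90°) + cos(43.70°)cos(7.90°)cos(5.00°) = 0.8083
σ = 36.066° → d = Rσ = 6374·0.62947 = 4012 km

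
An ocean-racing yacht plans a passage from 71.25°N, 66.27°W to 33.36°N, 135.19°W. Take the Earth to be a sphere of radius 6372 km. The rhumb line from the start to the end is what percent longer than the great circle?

Great circle: σ = 0.9055 rad → d_gc = Rσ = 5770.0 km
Rhumb: Δφ = -0.6613, Δλ = -1.2029, Δψ = -1.1830, q = Δφ/Δψ = 0.5590 → d_rh = R√(Δφ²+q²Δλ²) = 6009.6 km
Excess = (6009.6 − 5770.0) / 5770.0 = 239.6 / 5770.0 = 4.153% ≈ 4.2%

4.2%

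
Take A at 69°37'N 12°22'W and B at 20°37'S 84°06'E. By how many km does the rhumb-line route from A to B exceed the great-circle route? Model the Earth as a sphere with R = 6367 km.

499 km

Great circle: cos σ = sin φ₁ sin φ₂ + cos φ₁ cos φ₂ cos Δλ,  σ = 1.9463 rad → d_gc = 12392.4 km
Rhumb line: Δψ = -2.0839, q = Δφ/Δψ = 0.7557, d_rh = R√(Δφ²+q²Δλ²) = 12891.0 km
Excess = 12891.0 − 12392.4 = 498.6 ≈ 499 km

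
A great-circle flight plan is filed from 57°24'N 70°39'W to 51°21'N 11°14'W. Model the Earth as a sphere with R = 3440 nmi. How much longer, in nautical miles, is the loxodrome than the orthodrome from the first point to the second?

64 nmi

Great circle: cos σ = sin φ₁ sin φ₂ + cos φ₁ cos φ₂ cos Δλ,  σ = 0.5932 rad → d_gc = 2040.7 nmi
Rhumb line: Δψ = -0.1817, q = Δφ/Δψ = 0.5812, d_rh = R√(Δφ²+q²Δλ²) = 2104.7 nmi
Excess = 2104.7 − 2040.7 = 64.0 ≈ 64 nmi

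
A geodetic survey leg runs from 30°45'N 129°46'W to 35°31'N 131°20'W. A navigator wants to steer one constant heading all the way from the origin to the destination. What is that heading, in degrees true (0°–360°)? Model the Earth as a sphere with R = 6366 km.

344.6°

Meridional parts: M(φ₁)=+0.5645, M(φ₂)=+0.6639 → ΔM = +0.0994;  Δλ = -0.0273 rad
tan C = Δλ / ΔM = -0.2751 → C = 344.62°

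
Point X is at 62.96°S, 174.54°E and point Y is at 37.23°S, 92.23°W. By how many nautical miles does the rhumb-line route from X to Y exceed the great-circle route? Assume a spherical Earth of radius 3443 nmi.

Great circle: cos σ = sin φ₁ sin φ₂ + cos φ₁ cos φ₂ cos Δλ,  σ = 1.0257 rad → d_gc = 3531.5 nmi
Rhumb line: Δψ = +0.7242, q = Δφ/Δψ = 0.6201, d_rh = R√(Δφ²+q²Δλ²) = 3802.4 nmi
Excess = 3802.4 − 3531.5 = 270.9 ≈ 271 nmi

271 nmi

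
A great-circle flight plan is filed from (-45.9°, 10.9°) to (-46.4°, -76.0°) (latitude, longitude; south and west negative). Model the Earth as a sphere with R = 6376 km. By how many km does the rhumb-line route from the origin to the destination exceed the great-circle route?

367 km

Great circle: cos σ = sin φ₁ sin φ₂ + cos φ₁ cos φ₂ cos Δλ,  σ = 0.9932 rad → d_gc = 6332.7 km
Rhumb line: Δψ = -0.0126, q = Δφ/Δψ = 0.6928, d_rh = R√(Δφ²+q²Δλ²) = 6699.6 km
Excess = 6699.6 − 6332.7 = 366.9 ≈ 367 km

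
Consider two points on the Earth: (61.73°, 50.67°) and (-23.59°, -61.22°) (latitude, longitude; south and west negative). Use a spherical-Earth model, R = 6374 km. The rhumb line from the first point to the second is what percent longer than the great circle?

Great circle: σ = 2.1110 rad → d_gc = Rσ = 13455.3 km
Rhumb: Δφ = -1.4891, Δλ = -1.9528, Δψ = -1.8029, q = Δφ/Δψ = 0.8260 → d_rh = R√(Δφ²+q²Δλ²) = 13992.7 km
Excess = (13992.7 − 13455.3) / 13455.3 = 537.4 / 13455.3 = 3.99% ≈ 4.0%

4.0%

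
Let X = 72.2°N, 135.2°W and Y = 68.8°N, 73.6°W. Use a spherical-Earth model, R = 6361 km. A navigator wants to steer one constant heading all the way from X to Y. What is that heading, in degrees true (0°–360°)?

Meridional parts: M(φ₁)=+1.8541, M(φ₂)=+1.6759 → ΔM = -0.1782;  Δλ = +1.0751 rad
tan C = Δλ / ΔM = -6.0327 → C = 99.41°

99.4°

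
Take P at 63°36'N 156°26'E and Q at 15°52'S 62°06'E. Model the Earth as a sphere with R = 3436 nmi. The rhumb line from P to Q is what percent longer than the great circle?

3.4%

Great circle: σ = 1.8517 rad → d_gc = Rσ = 6362.4 nmi
Rhumb: Δφ = -1.3870, Δλ = -1.6464, Δψ = -1.7306, q = Δφ/Δψ = 0.8014 → d_rh = R√(Δφ²+q²Δλ²) = 6577.6 nmi
Excess = (6577.6 − 6362.4) / 6362.4 = 215.2 / 6362.4 = 3.38% ≈ 3.4%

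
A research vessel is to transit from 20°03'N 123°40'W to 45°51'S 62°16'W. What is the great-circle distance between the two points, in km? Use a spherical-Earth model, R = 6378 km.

Haversine: a = sin²(Δφ/2)+cos φ₁ cos φ₂ sin²(Δλ/2) = 0.46639;  σ = 2·atan2(√a,√(1−a))
σ = 86.145° → d = Rσ = 6378·1.50352 = 9589 km

9589 km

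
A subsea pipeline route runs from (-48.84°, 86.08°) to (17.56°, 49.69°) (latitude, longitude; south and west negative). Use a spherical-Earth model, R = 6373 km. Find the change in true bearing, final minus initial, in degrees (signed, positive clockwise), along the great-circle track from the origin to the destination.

At departure: θ₁ = atan2(sin Δλ cos φ₂, cos φ₁ sin φ₂ − sin φ₁ cos φ₂ cos Δλ) = 323.93°
At arrival: θ₂ = atan2(sin Δλ cos φ₁, −cos φ₂ sin φ₁ + sin φ₂ cos φ₁ cos Δλ) = 336.02°
Δθ = θ₂ − θ₁ = +12.1°

+12.1°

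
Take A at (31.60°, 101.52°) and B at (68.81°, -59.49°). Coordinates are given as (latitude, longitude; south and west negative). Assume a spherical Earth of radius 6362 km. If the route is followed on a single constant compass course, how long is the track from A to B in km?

Δψ = ln[tan(π/4+φ₂/2)/tan(π/4+φ₁/2)] = +1.0945;  Δφ = +0.6494 rad,  Δλ = -2.8102 rad
q = Δφ/Δψ = 0.5933
d = R·√(Δφ² + q²Δλ²) = 6362·1.78940 = 11384 km

11384 km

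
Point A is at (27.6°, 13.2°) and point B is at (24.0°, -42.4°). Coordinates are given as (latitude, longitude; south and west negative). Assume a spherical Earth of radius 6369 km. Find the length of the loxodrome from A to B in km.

Rhumb course C = atan2(Δλ, Δψ) with Δψ = ln[tan(π/4+φ₂/2)/tan(π/4+φ₁/2)] = -0.0698, Δλ = -0.9704 → C = 265.89°
d = R·|Δφ| / |cos C| = 6369·0.06283 / 0.07175 = 5577 km

5577 km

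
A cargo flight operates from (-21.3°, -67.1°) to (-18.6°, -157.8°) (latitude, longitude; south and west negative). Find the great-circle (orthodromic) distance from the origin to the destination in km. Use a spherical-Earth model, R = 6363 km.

cos σ = sin φ₁ sin φ₂ + cos φ₁ cos φ₂ cos Δλ
      = sin(-21.30°)sin(-18.60°) + cos(-21.30°)cos(-18.60°)cos(-90.70°) = 0.1051
σ = 83.969° → d = Rσ = 6363·1.46553 = 9325 km

9325 km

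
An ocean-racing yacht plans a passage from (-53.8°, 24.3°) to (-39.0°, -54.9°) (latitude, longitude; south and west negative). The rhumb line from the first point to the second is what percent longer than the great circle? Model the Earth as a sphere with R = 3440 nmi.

4.7%

Great circle: σ = 0.9350 rad → d_gc = Rσ = 3216.30 nmi
Rhumb: Δφ = +0.2583, Δλ = -1.3823, Δψ = +0.3780, q = Δφ/Δψ = 0.6834 → d_rh = R√(Δφ²+q²Δλ²) = 3369.05 nmi
Excess = (3369.05 − 3216.30) / 3216.30 = 152.75 / 3216.30 = 4.749% ≈ 4.7%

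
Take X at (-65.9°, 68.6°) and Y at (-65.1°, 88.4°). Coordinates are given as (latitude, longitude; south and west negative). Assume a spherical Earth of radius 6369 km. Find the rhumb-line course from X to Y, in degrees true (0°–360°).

84.4°

Δψ = ln[tan(π/4+φ₂/2)/tan(π/4+φ₁/2)] = +0.0337
Δλ = +0.3456 rad (taken the short way round)
course = atan2(Δλ, Δψ) = 84.43°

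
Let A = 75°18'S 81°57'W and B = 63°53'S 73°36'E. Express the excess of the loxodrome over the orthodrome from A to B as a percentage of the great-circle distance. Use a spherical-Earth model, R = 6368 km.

Great circle: σ = 0.6969 rad → d_gc = Rσ = 4438.0 km
Rhumb: Δφ = +0.1993, Δλ = +2.7149, Δψ = +0.5867, q = Δφ/Δψ = 0.3396 → d_rh = R√(Δφ²+q²Δλ²) = 6006.6 km
Excess = (6006.6 − 4438.0) / 4438.0 = 1568.6 / 4438.0 = 35.34% ≈ 35.3%

35.3%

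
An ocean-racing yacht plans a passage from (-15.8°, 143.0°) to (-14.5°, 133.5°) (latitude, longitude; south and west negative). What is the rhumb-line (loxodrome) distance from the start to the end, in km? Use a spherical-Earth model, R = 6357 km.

Rhumb course C = atan2(Δλ, Δψ) with Δψ = ln[tan(π/4+φ₂/2)/tan(π/4+φ₁/2)] = +0.0235, Δλ = -0.1658 → C = 278.07°
d = R·|Δφ| / |cos C| = 6357·0.02269 / 0.14037 = 1028 km

1028 km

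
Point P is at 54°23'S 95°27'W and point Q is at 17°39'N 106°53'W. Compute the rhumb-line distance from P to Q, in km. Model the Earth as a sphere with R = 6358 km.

8069 km

Δψ = ln[tan(π/4+φ₂/2)/tan(π/4+φ₁/2)] = +1.4487;  Δφ = +1.2572 rad,  Δλ = -0.1995 rad
q = Δφ/Δψ = 0.8679
d = R·√(Δφ² + q²Δλ²) = 6358·1.26909 = 8069 km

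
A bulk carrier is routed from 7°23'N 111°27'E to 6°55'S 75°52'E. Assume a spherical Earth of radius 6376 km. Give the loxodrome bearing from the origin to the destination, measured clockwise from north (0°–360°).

Meridional parts: M(φ₁)=+0.1292, M(φ₂)=-0.1210 → ΔM = -0.2502;  Δλ = -0.6210 rad
tan C = Δλ / ΔM = +2.4819 → C = 248.05°

248.1°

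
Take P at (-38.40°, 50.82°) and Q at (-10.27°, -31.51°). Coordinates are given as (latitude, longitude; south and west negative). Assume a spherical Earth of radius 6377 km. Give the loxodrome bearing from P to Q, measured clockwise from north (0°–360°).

290.8°

Meridional parts: M(φ₁)=-0.7269, M(φ₂)=-0.1802 → ΔM = +0.5467;  Δλ = -1.4369 rad
tan C = Δλ / ΔM = -2.6286 → C = 290.83°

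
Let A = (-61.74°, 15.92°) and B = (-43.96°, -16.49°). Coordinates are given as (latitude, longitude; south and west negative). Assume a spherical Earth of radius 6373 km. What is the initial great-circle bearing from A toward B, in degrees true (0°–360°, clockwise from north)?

θ = atan2( sin Δλ·cos φ₂ ,  cos φ₁ sin φ₂ − sin φ₁ cos φ₂ cos Δλ )
  = atan2(-0.3858, +0.2066) = 298.17°

298.2°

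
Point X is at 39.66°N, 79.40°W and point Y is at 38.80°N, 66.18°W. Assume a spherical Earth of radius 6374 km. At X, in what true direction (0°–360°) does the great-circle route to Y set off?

90.6°

θ = atan2( sin Δλ·cos φ₂ ,  cos φ₁ sin φ₂ − sin φ₁ cos φ₂ cos Δλ )
  = atan2(+0.1782, -0.0018) = 90.59°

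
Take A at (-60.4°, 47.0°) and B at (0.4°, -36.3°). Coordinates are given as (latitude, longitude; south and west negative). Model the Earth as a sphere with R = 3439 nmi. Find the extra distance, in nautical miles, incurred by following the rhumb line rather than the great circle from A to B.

164 nmi

Great circle: cos σ = sin φ₁ sin φ₂ + cos φ₁ cos φ₂ cos Δλ,  σ = 1.5192 rad → d_gc = 5224.6 nmi
Rhumb line: Δψ = +1.3380, q = Δφ/Δψ = 0.7931, d_rh = R√(Δφ²+q²Δλ²) = 5389.0 nmi
Excess = 5389.0 − 5224.6 = 164.4 ≈ 164 nmi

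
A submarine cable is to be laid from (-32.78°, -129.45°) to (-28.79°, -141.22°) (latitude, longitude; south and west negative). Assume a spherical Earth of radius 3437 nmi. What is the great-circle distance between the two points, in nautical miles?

cos σ = sin φ₁ sin φ₂ + cos φ₁ cos φ₂ cos Δλ
      = sin(-32.78°)sin(-28.79°) + cos(-32.78°)cos(-28.79°)cos(-11.77°) = 0.9821
σ = 10.862° → d = Rσ = 3437·0.18958 = 652 nmi

652 nmi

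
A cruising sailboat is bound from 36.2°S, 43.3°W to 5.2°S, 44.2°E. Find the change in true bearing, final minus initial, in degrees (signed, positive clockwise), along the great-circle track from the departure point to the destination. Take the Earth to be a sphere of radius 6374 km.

-38.7°

At departure: θ₁ = atan2(sin Δλ cos φ₂, cos φ₁ sin φ₂ − sin φ₁ cos φ₂ cos Δλ) = 92.73°
At arrival: θ₂ = atan2(sin Δλ cos φ₁, −cos φ₂ sin φ₁ + sin φ₂ cos φ₁ cos Δλ) = 54.03°
Δθ = θ₂ − θ₁ = -38.7°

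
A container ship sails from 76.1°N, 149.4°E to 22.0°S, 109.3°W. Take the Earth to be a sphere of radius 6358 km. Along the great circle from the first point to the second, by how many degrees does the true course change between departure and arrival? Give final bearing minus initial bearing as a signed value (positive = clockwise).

+80.5°

Initial bearing θ₁ = atan2(sin Δλ cos φ₂, cos φ₁ sin φ₂ − sin φ₁ cos φ₂ cos Δλ) = 84.57°
Final bearing θ₂ = (initial bearing from the destination back to the start) + 180° = 165.05°
Δθ = θ₂ − θ₁ = +80.5°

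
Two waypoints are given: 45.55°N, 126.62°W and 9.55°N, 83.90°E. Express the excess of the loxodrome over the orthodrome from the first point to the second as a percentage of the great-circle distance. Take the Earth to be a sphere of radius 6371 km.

13.1%

Great circle: σ = 2.0674 rad → d_gc = Rσ = 13171.6 km
Rhumb: Δφ = -0.6283, Δλ = -2.6089, Δψ = -0.7276, q = Δφ/Δψ = 0.8636 → d_rh = R√(Δφ²+q²Δλ²) = 14901.9 km
Excess = (14901.9 − 13171.6) / 13171.6 = 1730.3 / 13171.6 = 13.14% ≈ 13.1%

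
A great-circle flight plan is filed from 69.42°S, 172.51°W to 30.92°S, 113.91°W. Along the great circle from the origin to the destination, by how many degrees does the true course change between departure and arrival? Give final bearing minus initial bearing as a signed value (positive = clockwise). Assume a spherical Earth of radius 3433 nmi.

-49.1°

At departure: θ₁ = atan2(sin Δλ cos φ₂, cos φ₁ sin φ₂ − sin φ₁ cos φ₂ cos Δλ) = 72.01°
At arrival: θ₂ = atan2(sin Δλ cos φ₁, −cos φ₂ sin φ₁ + sin φ₂ cos φ₁ cos Δλ) = 22.94°
Δθ = θ₂ − θ₁ = -49.1°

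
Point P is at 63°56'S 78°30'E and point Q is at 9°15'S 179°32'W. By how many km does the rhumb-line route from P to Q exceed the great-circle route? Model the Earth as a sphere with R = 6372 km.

642 km

Great circle: cos σ = sin φ₁ sin φ₂ + cos φ₁ cos φ₂ cos Δλ,  σ = 1.5163 rad → d_gc = 9661.9 km
Rhumb line: Δψ = +1.3011, q = Δφ/Δψ = 0.7335, d_rh = R√(Δφ²+q²Δλ²) = 10304.2 km
Excess = 10304.2 − 9661.9 = 642.3 ≈ 642 km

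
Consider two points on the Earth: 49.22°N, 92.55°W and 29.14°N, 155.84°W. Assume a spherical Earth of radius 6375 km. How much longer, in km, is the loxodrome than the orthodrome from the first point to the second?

129 km

Great circle: cos σ = sin φ₁ sin φ₂ + cos φ₁ cos φ₂ cos Δλ,  σ = 0.8955 rad → d_gc = 5708.7 km
Rhumb line: Δψ = -0.4576, q = Δφ/Δψ = 0.7658, d_rh = R√(Δφ²+q²Δλ²) = 5837.4 km
Excess = 5837.4 − 5708.7 = 128.7 ≈ 129 km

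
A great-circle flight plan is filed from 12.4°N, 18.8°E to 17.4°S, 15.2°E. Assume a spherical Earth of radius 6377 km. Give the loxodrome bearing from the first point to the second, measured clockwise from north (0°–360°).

186.8°

Meridional parts: M(φ₁)=+0.2181, M(φ₂)=-0.3085 → ΔM = -0.5266;  Δλ = -0.0628 rad
tan C = Δλ / ΔM = +0.1193 → C = 186.80°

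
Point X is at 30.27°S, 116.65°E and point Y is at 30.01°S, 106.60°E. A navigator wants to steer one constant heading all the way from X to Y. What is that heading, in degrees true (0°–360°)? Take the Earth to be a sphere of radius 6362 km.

Meridional parts: M(φ₁)=-0.5548, M(φ₂)=-0.5495 → ΔM = +0.0052;  Δλ = -0.1754 rad
tan C = Δλ / ΔM = -33.4278 → C = 271.71°

271.7°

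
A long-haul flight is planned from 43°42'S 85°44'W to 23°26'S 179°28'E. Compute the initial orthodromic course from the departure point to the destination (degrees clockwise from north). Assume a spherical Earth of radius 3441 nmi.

249.6°

θ = atan2( sin Δλ·cos φ₂ ,  cos φ₁ sin φ₂ − sin φ₁ cos φ₂ cos Δλ )
  = atan2(-0.9143, -0.3406) = 249.57°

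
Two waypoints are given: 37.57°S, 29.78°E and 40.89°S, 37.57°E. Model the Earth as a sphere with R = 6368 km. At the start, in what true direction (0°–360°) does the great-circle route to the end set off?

N = sin Δλ·cos φ₂ = +0.1025;  D = cos φ₁ sin φ₂ − sin φ₁ cos φ₂ cos Δλ = -0.0622
initial course = atan2(N, D) = 121.25°

121.2°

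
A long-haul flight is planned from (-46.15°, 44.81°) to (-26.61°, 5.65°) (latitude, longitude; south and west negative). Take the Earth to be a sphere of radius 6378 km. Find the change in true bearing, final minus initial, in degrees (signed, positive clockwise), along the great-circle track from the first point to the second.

+24.2°

Initial bearing θ₁ = atan2(sin Δλ cos φ₂, cos φ₁ sin φ₂ − sin φ₁ cos φ₂ cos Δλ) = 288.57°
Final bearing θ₂ = (initial bearing from the destination back to the start) + 180° = 312.73°
Δθ = θ₂ − θ₁ = +24.2°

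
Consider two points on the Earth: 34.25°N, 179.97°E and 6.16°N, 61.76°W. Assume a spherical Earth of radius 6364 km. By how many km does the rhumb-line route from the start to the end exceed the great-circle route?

434 km

Great circle: cos σ = sin φ₁ sin φ₂ + cos φ₁ cos φ₂ cos Δλ,  σ = 1.9059 rad → d_gc = 12129.0 km
Rhumb line: Δψ = -0.5292, q = Δφ/Δψ = 0.9264, d_rh = R√(Δφ²+q²Δλ²) = 12563.4 km
Excess = 12563.4 − 12129.0 = 434.4 ≈ 434 km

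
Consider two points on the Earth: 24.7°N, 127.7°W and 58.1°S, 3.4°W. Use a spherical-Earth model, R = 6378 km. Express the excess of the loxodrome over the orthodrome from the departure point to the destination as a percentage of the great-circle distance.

4.4%

Great circle: σ = 2.2463 rad → d_gc = Rσ = 14327.0 km
Rhumb: Δφ = -1.4451, Δλ = +2.1694, Δψ = -1.6976, q = Δφ/Δψ = 0.8513 → d_rh = R√(Δφ²+q²Δλ²) = 14956.7 km
Excess = (14956.7 − 14327.0) / 14327.0 = 629.7 / 14327.0 = 4.40% ≈ 4.4%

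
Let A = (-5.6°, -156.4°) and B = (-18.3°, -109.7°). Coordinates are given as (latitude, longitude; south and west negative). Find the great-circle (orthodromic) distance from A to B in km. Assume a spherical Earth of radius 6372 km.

cos σ = sin φ₁ sin φ₂ + cos φ₁ cos φ₂ cos Δλ
      = sin(-5.60°)sin(-18.30°) + cos(-5.60°)cos(-18.30°)cos(46.70°) = 0.6787
σ = 47.261° → d = Rσ = 6372·0.82485 = 5256 km

5256 km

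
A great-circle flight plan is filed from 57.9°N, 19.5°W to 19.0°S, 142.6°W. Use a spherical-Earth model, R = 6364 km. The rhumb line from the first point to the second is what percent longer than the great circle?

Great circle: σ = 2.1534 rad → d_gc = Rσ = 13704.1 km
Rhumb: Δφ = -1.3422, Δλ = -2.1485, Δψ = -1.5837, q = Δφ/Δψ = 0.8475 → d_rh = R√(Δφ²+q²Δλ²) = 14395.3 km
Excess = (14395.3 − 13704.1) / 13704.1 = 691.2 / 13704.1 = 5.04% ≈ 5.0%

5.0%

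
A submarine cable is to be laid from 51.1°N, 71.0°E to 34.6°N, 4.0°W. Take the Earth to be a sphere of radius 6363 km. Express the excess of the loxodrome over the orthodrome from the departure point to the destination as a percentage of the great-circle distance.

Great circle: σ = 0.9573 rad → d_gc = Rσ = 6091.5 km
Rhumb: Δφ = -0.2880, Δλ = -1.3090, Δψ = -0.3966, q = Δφ/Δψ = 0.7262 → d_rh = R√(Δφ²+q²Δλ²) = 6320.0 km
Excess = (6320.0 − 6091.5) / 6091.5 = 228.5 / 6091.5 = 3.751% ≈ 3.8%

3.8%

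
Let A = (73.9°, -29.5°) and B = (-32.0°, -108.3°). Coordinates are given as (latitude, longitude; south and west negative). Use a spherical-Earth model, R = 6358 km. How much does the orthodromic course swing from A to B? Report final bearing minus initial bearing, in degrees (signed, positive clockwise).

-52.0°

At departure: θ₁ = atan2(sin Δλ cos φ₂, cos φ₁ sin φ₂ − sin φ₁ cos φ₂ cos Δλ) = 249.85°
At arrival: θ₂ = atan2(sin Δλ cos φ₁, −cos φ₂ sin φ₁ + sin φ₂ cos φ₁ cos Δλ) = 197.88°
Δθ = θ₂ − θ₁ = -52.0°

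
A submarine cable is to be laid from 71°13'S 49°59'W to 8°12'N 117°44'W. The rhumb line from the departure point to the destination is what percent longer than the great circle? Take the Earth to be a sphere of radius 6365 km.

Great circle: σ = 1.5852 rad → d_gc = Rσ = 10089.5 km
Rhumb: Δφ = +1.3861, Δλ = -1.1825, Δψ = +1.9430, q = Δφ/Δψ = 0.7134 → d_rh = R√(Δφ²+q²Δλ²) = 10327.7 km
Excess = (10327.7 − 10089.5) / 10089.5 = 238.2 / 10089.5 = 2.36% ≈ 2.4%

2.4%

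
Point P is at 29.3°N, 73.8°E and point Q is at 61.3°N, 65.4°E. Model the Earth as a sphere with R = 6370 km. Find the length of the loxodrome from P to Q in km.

Rhumb course C = atan2(Δλ, Δψ) with Δψ = ln[tan(π/4+φ₂/2)/tan(π/4+φ₁/2)] = +0.8280, Δλ = -0.1466 → C = 349.96°
d = R·|Δφ| / |cos C| = 6370·0.55851 / 0.98468 = 3613 km

3613 km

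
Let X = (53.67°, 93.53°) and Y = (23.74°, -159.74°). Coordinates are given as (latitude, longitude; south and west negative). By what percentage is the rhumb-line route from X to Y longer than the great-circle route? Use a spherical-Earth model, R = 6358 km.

7.6%

Great circle: σ = 1.4018 rad → d_gc = Rσ = 8912.5 km
Rhumb: Δφ = -0.5224, Δλ = +1.8628, Δψ = -0.6877, q = Δφ/Δψ = 0.7596 → d_rh = R√(Δφ²+q²Δλ²) = 9590.1 km
Excess = (9590.1 − 8912.5) / 8912.5 = 677.6 / 8912.5 = 7.60% ≈ 7.6%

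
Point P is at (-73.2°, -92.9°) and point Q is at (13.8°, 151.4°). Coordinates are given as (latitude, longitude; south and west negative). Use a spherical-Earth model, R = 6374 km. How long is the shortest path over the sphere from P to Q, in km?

cos σ = sin φ₁ sin φ₂ + cos φ₁ cos φ₂ cos Δλ
      = sin(-73.20°)sin(13.80°) + cos(-73.20°)cos(13.80°)cos(-115.70°) = -0.3501
σ = 110.492° → d = Rσ = 6374·1.92845 = 12292 km

12292 km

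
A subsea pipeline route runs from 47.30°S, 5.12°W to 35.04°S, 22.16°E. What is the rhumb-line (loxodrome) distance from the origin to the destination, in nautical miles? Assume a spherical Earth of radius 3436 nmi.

Δψ = ln[tan(π/4+φ₂/2)/tan(π/4+φ₁/2)] = +0.2856;  Δφ = +0.2140 rad,  Δλ = +0.4761 rad
q = Δφ/Δψ = 0.7491
d = R·√(Δφ² + q²Δλ²) = 3436·0.41593 = 1429 nmi

1429 nmi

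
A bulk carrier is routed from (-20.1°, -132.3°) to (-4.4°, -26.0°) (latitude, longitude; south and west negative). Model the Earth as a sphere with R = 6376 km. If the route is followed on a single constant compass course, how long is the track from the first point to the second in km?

Δψ = ln[tan(π/4+φ₂/2)/tan(π/4+φ₁/2)] = +0.2814;  Δφ = +0.2740 rad,  Δλ = +1.8553 rad
q = Δφ/Δψ = 0.9739
d = R·√(Δφ² + q²Δλ²) = 6376·1.82748 = 11652 km

11652 km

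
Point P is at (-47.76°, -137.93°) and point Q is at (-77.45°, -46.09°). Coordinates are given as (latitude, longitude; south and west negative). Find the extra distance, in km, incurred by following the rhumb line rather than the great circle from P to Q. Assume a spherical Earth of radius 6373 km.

Great circle: cos σ = sin φ₁ sin φ₂ + cos φ₁ cos φ₂ cos Δλ,  σ = 0.7699 rad → d_gc = 4906.8 km
Rhumb line: Δψ = -1.2564, q = Δφ/Δψ = 0.4124, d_rh = R√(Δφ²+q²Δλ²) = 5353.2 km
Excess = 5353.2 − 4906.8 = 446.4 ≈ 446 km

446 km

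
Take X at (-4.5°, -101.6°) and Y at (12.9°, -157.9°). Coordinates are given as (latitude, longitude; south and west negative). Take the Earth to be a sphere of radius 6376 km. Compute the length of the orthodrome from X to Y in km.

Haversine: a = sin²(Δφ/2)+cos φ₁ cos φ₂ sin²(Δλ/2) = 0.23917;  σ = 2·atan2(√a,√(1−a))
σ = 58.556° → d = Rσ = 6376·1.02200 = 6516 km

6516 km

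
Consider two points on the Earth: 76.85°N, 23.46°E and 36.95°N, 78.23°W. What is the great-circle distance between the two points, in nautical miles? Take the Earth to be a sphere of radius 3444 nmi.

3410 nmi

Haversine: a = sin²(Δφ/2)+cos φ₁ cos φ₂ sin²(Δλ/2) = 0.22574;  σ = 2·atan2(√a,√(1−a))
σ = 56.735° → d = Rσ = 3444·0.99021 = 3410 nmi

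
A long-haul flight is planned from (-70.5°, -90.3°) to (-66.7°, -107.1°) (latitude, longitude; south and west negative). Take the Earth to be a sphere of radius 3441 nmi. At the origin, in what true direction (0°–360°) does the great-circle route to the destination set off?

N = sin Δλ·cos φ₂ = -0.1143;  D = cos φ₁ sin φ₂ − sin φ₁ cos φ₂ cos Δλ = +0.0504
initial course = atan2(N, D) = 293.77°

293.8°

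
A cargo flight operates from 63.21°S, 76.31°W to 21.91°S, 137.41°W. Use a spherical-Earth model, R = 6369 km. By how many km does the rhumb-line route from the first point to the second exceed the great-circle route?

159 km

Great circle: cos σ = sin φ₁ sin φ₂ + cos φ₁ cos φ₂ cos Δλ,  σ = 1.0061 rad → d_gc = 6407.6 km
Rhumb line: Δψ = +1.0428, q = Δφ/Δψ = 0.6912, d_rh = R√(Δφ²+q²Δλ²) = 6566.3 km
Excess = 6566.3 − 6407.6 = 158.7 ≈ 159 km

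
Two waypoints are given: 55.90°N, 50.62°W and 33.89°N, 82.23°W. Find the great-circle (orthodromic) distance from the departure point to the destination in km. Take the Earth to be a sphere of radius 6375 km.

3438 km

cos σ = sin φ₁ sin φ₂ + cos φ₁ cos φ₂ cos Δλ
      = sin(55.90°)sin(33.89°) + cos(55.90°)cos(33.89°)cos(-31.61°) = 0.8581
σ = 30.899° → d = Rσ = 6375·0.53930 = 3438 km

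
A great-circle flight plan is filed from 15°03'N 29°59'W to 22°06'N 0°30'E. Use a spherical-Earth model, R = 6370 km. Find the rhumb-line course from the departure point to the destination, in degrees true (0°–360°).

Δψ = ln[tan(π/4+φ₂/2)/tan(π/4+φ₁/2)] = +0.1299
Δλ = +0.5320 rad (taken the short way round)
course = atan2(Δλ, Δψ) = 76.28°

76.3°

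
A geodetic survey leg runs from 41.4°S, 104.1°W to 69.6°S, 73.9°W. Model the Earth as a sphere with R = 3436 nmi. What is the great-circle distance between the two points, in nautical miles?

cos σ = sin φ₁ sin φ₂ + cos φ₁ cos φ₂ cos Δλ
      = sin(-41.40°)sin(-69.60°) + cos(-41.40°)cos(-69.60°)cos(30.20°) = 0.8458
σ = 32.241° → d = Rσ = 3436·0.56270 = 1933 nmi

1933 nmi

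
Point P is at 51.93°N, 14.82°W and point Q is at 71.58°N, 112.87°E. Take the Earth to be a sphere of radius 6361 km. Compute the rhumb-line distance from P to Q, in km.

6798 km

Δψ = ln[tan(π/4+φ₂/2)/tan(π/4+φ₁/2)] = +0.7551;  Δφ = +0.3430 rad,  Δλ = +2.2286 rad
q = Δφ/Δψ = 0.4542
d = R·√(Δφ² + q²Δλ²) = 6361·1.06874 = 6798 km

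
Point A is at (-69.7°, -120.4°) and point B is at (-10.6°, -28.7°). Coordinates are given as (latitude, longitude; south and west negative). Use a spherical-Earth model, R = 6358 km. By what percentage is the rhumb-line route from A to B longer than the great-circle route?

5.9%

Great circle: σ = 1.4077 rad → d_gc = Rσ = 8949.9 km
Rhumb: Δφ = +1.0315, Δλ = +1.6005, Δψ = +1.5341, q = Δφ/Δψ = 0.6724 → d_rh = R√(Δφ²+q²Δλ²) = 9477.3 km
Excess = (9477.3 − 8949.9) / 8949.9 = 527.4 / 8949.9 = 5.89% ≈ 5.9%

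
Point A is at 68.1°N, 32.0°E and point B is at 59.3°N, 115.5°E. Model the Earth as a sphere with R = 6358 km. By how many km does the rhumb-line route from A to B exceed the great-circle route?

Great circle: cos σ = sin φ₁ sin φ₂ + cos φ₁ cos φ₂ cos Δλ,  σ = 0.6105 rad → d_gc = 3881.6 km
Rhumb line: Δψ = -0.3498, q = Δφ/Δψ = 0.4390, d_rh = R√(Δφ²+q²Δλ²) = 4183.6 km
Excess = 4183.6 − 3881.6 = 302.0 ≈ 302 km

302 km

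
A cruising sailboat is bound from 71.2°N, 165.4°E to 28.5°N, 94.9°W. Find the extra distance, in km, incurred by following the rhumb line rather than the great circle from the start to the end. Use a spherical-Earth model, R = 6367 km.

Great circle: cos σ = sin φ₁ sin φ₂ + cos φ₁ cos φ₂ cos Δλ,  σ = 1.1549 rad → d_gc = 7353.4 km
Rhumb line: Δψ = -1.2792, q = Δφ/Δψ = 0.5826, d_rh = R√(Δφ²+q²Δλ²) = 8011.2 km
Excess = 8011.2 − 7353.4 = 657.8 ≈ 658 km

658 km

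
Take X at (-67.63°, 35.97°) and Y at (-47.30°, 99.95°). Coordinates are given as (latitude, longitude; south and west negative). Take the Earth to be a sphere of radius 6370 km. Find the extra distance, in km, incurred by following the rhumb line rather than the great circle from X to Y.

Great circle: cos σ = sin φ₁ sin φ₂ + cos φ₁ cos φ₂ cos Δλ,  σ = 0.6554 rad → d_gc = 4174.6 km
Rhumb line: Δψ = +0.6815, q = Δφ/Δψ = 0.5206, d_rh = R√(Δφ²+q²Δλ²) = 4338.7 km
Excess = 4338.7 − 4174.6 = 164.1 ≈ 164 km

164 km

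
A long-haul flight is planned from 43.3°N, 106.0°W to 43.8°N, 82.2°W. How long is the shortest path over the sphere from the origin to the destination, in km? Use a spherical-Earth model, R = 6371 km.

cos σ = sin φ₁ sin φ₂ + cos φ₁ cos φ₂ cos Δλ
      = sin(43.30°)sin(43.80°) + cos(43.30°)cos(43.80°)cos(23.80°) = 0.9553
σ = 17.197° → d = Rσ = 6371·0.30015 = 1912 km

1912 km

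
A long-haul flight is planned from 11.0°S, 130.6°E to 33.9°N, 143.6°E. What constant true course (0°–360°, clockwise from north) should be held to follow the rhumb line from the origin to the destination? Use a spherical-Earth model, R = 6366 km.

15.4°

Δψ = ln[tan(π/4+φ₂/2)/tan(π/4+φ₁/2)] = +0.8227
Δλ = +0.2269 rad (taken the short way round)
course = atan2(Δλ, Δψ) = 15.42°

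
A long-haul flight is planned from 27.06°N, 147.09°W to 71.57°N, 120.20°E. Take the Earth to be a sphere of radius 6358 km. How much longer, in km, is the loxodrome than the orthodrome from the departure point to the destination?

543 km

Great circle: cos σ = sin φ₁ sin φ₂ + cos φ₁ cos φ₂ cos Δλ,  σ = 1.1392 rad → d_gc = 7243.3 km
Rhumb line: Δψ = +1.3278, q = Δφ/Δψ = 0.5850, d_rh = R√(Δφ²+q²Δλ²) = 7786.1 km
Excess = 7786.1 − 7243.3 = 542.8 ≈ 543 km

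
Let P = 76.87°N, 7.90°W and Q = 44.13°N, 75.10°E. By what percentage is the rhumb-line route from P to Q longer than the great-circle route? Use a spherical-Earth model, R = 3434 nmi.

Great circle: σ = 0.7983 rad → d_gc = Rσ = 2741.2 nmi
Rhumb: Δφ = -0.5714, Δλ = +1.4486, Δψ = -1.3020, q = Δφ/Δψ = 0.4389 → d_rh = R√(Δφ²+q²Δλ²) = 2935.4 nmi
Excess = (2935.4 − 2741.2) / 2741.2 = 194.2 / 2741.2 = 7.08% ≈ 7.1%

7.1%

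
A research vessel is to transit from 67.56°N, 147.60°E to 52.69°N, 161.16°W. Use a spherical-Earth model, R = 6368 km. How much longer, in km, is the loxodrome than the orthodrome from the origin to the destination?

82 km

Great circle: cos σ = sin φ₁ sin φ₂ + cos φ₁ cos φ₂ cos Δλ,  σ = 0.4949 rad → d_gc = 3151.8 km
Rhumb line: Δψ = -0.5318, q = Δφ/Δψ = 0.4881, d_rh = R√(Δφ²+q²Δλ²) = 3233.7 km
Excess = 3233.7 − 3151.8 = 81.9 ≈ 82 km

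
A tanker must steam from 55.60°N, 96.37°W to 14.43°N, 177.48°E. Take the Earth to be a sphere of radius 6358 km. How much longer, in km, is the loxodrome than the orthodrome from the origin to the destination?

Great circle: cos σ = sin φ₁ sin φ₂ + cos φ₁ cos φ₂ cos Δλ,  σ = 1.3260 rad → d_gc = 8430.7 km
Rhumb line: Δψ = -0.9181, q = Δφ/Δψ = 0.7827, d_rh = R√(Δφ²+q²Δλ²) = 8766.8 km
Excess = 8766.8 − 8430.7 = 336.1 ≈ 336 km

336 km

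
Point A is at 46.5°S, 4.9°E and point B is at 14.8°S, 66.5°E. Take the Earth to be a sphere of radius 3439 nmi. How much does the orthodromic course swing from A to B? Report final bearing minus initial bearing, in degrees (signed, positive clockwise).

-35.1°

At departure: θ₁ = atan2(sin Δλ cos φ₂, cos φ₁ sin φ₂ − sin φ₁ cos φ₂ cos Δλ) = 79.49°
At arrival: θ₂ = atan2(sin Δλ cos φ₁, −cos φ₂ sin φ₁ + sin φ₂ cos φ₁ cos Δλ) = 44.43°
Δθ = θ₂ − θ₁ = -35.1°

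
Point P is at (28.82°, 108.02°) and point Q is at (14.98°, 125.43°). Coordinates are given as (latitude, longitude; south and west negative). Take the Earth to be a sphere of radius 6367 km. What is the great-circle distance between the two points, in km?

Haversine: a = sin²(Δφ/2)+cos φ₁ cos φ₂ sin²(Δλ/2) = 0.03390;  σ = 2·atan2(√a,√(1−a))
σ = 21.221° → d = Rσ = 6367·0.37037 = 2358 km

2358 km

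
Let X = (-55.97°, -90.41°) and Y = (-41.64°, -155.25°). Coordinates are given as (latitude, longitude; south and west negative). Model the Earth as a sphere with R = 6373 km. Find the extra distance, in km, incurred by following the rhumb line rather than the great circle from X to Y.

158 km

Great circle: cos σ = sin φ₁ sin φ₂ + cos φ₁ cos φ₂ cos Δλ,  σ = 0.7547 rad → d_gc = 4809.8 km
Rhumb line: Δψ = +0.3834, q = Δφ/Δψ = 0.6524, d_rh = R√(Δφ²+q²Δλ²) = 4967.7 km
Excess = 4967.7 − 4809.8 = 157.9 ≈ 158 km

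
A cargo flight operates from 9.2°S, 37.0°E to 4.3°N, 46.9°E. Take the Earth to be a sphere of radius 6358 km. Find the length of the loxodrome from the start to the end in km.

1856 km

Δψ = ln[tan(π/4+φ₂/2)/tan(π/4+φ₁/2)] = +0.2364;  Δφ = +0.2356 rad,  Δλ = +0.1728 rad
q = Δφ/Δψ = 0.9968
d = R·√(Δφ² + q²Δλ²) = 6358·0.29185 = 1856 km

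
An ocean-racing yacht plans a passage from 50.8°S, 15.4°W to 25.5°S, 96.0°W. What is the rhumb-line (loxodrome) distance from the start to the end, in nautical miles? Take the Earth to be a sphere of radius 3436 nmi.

Δψ = ln[tan(π/4+φ₂/2)/tan(π/4+φ₁/2)] = +0.5721;  Δφ = +0.4416 rad,  Δλ = -1.4067 rad
q = Δφ/Δψ = 0.7719
d = R·√(Δφ² + q²Δλ²) = 3436·1.17219 = 4028 nmi

4028 nmi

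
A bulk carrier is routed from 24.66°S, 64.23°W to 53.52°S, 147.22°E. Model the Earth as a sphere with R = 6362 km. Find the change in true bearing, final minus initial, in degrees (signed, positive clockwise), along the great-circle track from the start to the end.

+133.2°

Initial bearing θ₁ = atan2(sin Δλ cos φ₂, cos φ₁ sin φ₂ − sin φ₁ cos φ₂ cos Δλ) = 198.22°
Final bearing θ₂ = (initial bearing from the destination back to the start) + 180° = 331.45°
Δθ = θ₂ − θ₁ = +133.2°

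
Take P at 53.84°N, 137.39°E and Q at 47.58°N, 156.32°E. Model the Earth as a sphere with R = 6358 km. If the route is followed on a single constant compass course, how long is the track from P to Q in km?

1498 km

Δψ = ln[tan(π/4+φ₂/2)/tan(π/4+φ₁/2)] = -0.1729;  Δφ = -0.1093 rad,  Δλ = +0.3304 rad
q = Δφ/Δψ = 0.6320
d = R·√(Δφ² + q²Δλ²) = 6358·0.23566 = 1498 km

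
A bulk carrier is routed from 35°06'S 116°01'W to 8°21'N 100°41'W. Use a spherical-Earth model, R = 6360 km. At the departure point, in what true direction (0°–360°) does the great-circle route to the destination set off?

21.4°

N = sin Δλ·cos φ₂ = +0.2616;  D = cos φ₁ sin φ₂ − sin φ₁ cos φ₂ cos Δλ = +0.6675
initial course = atan2(N, D) = 21.40°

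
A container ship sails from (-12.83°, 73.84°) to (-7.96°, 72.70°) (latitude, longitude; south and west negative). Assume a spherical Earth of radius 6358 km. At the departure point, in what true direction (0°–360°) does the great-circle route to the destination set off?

346.9°

θ = atan2( sin Δλ·cos φ₂ ,  cos φ₁ sin φ₂ − sin φ₁ cos φ₂ cos Δλ )
  = atan2(-0.0197, +0.0849) = 346.93°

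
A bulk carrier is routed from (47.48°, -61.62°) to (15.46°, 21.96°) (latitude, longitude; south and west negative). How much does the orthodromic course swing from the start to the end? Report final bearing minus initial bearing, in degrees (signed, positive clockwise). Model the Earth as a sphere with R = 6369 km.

+51.8°

At departure: θ₁ = atan2(sin Δλ cos φ₂, cos φ₁ sin φ₂ − sin φ₁ cos φ₂ cos Δλ) = 84.00°
At arrival: θ₂ = atan2(sin Δλ cos φ₁, −cos φ₂ sin φ₁ + sin φ₂ cos φ₁ cos Δλ) = 135.78°
Δθ = θ₂ − θ₁ = +51.8°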